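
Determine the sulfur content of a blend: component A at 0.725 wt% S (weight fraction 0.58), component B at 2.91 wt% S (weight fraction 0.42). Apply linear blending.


Linear sulfur blending: S_blend = x1*S1 + x2*S2
Contribution 1: 0.58 * 0.725 = 0.4205 wt%
Contribution 2: 0.42 * 2.91 = 1.2222 wt%
S_blend = 0.4205 + 1.2222 = 1.6427

1.6427 wt%


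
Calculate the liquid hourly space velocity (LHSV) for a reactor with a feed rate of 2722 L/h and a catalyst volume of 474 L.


LHSV = volumetric feed rate / catalyst volume
= 2722 L/h / 474 L
= 5.743 h^-1

5.743 h^-1


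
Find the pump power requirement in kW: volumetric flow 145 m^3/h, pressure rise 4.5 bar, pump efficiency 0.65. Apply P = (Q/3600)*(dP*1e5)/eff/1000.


Q = 145 / 3600 = 0.0402778 m^3/s
P = 0.0402778 * (4.5 * 1e5) / 0.65 / 1000 = 27.88

27.88 kW


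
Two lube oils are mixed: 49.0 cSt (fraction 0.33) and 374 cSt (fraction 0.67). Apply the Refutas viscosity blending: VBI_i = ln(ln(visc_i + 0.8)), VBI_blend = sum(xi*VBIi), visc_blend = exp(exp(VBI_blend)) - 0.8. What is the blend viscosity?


Refutas method: VBN_i = 14.534*ln(ln(visc_i + 0.8)) + 10.975, blended linearly by mass fraction; since VBN is linear in VBI_i = ln(ln(visc_i + 0.8)) and the fractions sum to 1, blend VBI directly: visc = exp(exp(VBI_blend)) - 0.8
VBI_1 = ln(ln(49.0 + 0.8)) = 1.36303
VBI_2 = ln(ln(374 + 0.8)) = 1.77942
VBI_blend = 0.33 * 1.36303 + 0.67 * 1.77942 = 1.64201
visc_blend = exp(exp(1.64201)) - 0.8 = 174.3

174.3 cSt


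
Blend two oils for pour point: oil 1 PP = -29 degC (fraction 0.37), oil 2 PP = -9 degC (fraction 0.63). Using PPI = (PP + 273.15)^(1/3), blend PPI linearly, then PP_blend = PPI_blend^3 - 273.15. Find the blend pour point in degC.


PPI_1 = (-29 + 273.15)^(1/3) = 6.25008
PPI_2 = (-9 + 273.15)^(1/3) = 6.416283
PPI_blend = 0.37 * 6.25008 + 0.63 * 6.416283 = 6.354788
PP_blend = 6.354788^3 - 273.15 = 256.6275 - 273.15 = -16.52

-16.52 degC


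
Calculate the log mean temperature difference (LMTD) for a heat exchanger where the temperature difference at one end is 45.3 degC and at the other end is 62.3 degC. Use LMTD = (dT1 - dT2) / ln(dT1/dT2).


LMTD = (dT1 - dT2) / ln(dT1/dT2)
= (45.3 - 62.3) / ln(45.3 / 62.3) = -17 / -0.318654 = 53.35

53.35 degC


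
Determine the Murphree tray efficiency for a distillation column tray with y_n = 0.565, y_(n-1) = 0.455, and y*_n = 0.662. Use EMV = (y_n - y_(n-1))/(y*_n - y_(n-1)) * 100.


Murphree vapor efficiency: EMV = (y_n - y_(n-1)) / (y*_n - y_(n-1)) * 100
EMV = (0.565 - 0.455) / (0.662 - 0.455) * 100 = 0.11 / 0.207 * 100 = 53.14

53.14 %


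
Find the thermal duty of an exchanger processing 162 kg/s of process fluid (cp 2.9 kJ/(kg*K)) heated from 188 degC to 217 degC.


Q = m_dot * cp * delta_T
delta_T = 217 - 188 = 29 K
Q = 162 * 2.9 * 29
= 469.8 * 29
= 13624.2 kW

13624.2 kW


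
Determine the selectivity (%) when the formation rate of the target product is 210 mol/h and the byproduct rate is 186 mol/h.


Selectivity = desired / (desired + undesired) * 100
Total products = 210 + 186 = 396 mol/h
S = 210 / 396 * 100
= 0.5303 * 100
= 53.03 %

53.03 %


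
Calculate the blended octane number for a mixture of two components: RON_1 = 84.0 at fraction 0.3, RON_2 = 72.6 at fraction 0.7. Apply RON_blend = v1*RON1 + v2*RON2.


Linear blending: RON_blend = sum(vi * RONi)
Contribution 1: 0.3 * 84.0 = 25.2
Contribution 2: 0.7 * 72.6 = 50.82
RON_blend = 25.2 + 50.82 = 76.02

76.02


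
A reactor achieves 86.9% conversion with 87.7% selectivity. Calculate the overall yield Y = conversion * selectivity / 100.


Overall yield = conversion (%) * selectivity (%) / 100
Conversion = 86.9%, Selectivity = 87.7%
Y = 86.9 * 87.7 / 100
= 76.2113 %

76.2113 %


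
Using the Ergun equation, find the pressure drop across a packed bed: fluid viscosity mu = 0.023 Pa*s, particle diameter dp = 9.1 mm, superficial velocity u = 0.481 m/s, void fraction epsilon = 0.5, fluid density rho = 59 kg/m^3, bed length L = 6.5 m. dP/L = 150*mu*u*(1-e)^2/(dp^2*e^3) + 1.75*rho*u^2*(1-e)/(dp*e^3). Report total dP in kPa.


dp = 9.1 mm = 0.0091 m
Viscous term = 150*0.023*0.481*(1-0.5)^2 / (0.0091^2*0.5^3) = 40078.5
Inertial term = 1.75*59*0.481^2*(1-0.5) / (0.0091*0.5^3) = 10500.2
dP/L = 40078.5 + 10500.2 = 50578.7 Pa/m
dP = 50578.7 * 6.5 / 1000 = 328.8 kPa

328.8 kPa


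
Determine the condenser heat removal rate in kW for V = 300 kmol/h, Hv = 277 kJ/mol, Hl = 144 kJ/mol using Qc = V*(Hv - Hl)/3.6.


Qc = 300 * (277 - 144) / 3.6 = 300 * 133 / 3.6 = 11080

11080 kW


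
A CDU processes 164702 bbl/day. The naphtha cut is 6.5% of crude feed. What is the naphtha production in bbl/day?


Crude throughput = 164702 bbl/day
Fraction yield = 6.5%
yield = throughput * fraction / 100
yield = 164702 * 6.5 / 100 = 10705.63

10705.63 bbl/day


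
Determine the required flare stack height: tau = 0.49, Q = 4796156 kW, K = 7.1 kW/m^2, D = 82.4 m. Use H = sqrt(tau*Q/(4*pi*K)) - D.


tau*Q/(4*pi*K) = 0.49 * 4796156 / (4 * pi * 7.1) = 26340.3
sqrt(26340.3) = 162.297
H = 162.297 - 82.4 = 79.90

79.90 m


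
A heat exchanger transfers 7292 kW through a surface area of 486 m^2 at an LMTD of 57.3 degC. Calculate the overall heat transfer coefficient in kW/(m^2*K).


From Q = U*A*LMTD, U = Q / (A * LMTD)
U = 7292 / (486 * 57.3) = 7292 / 27847.8 = 0.2619

0.2619 kW/(m^2*K)


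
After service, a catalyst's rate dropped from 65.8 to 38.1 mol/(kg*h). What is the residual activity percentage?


Activity (%) = (rate_used / rate_fresh) * 100
rate_used = 38.1, rate_fresh = 65.8
= (38.1 / 65.8) * 100
= 0.5790 * 100 = 57.90

57.90 %


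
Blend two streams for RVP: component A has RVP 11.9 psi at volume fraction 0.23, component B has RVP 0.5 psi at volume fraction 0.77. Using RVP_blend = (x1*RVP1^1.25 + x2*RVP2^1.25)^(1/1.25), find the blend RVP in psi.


Chevron index: RVP_blend = (sum xi*RVPi^1.25)^(1/1.25)
RVP^1.25 terms: 0.23 * 11.9^1.25 + 0.77 * 0.5^1.25 = 5.40723
RVP_blend = 5.40723^(1/1.25) = 3.858

3.858 psi


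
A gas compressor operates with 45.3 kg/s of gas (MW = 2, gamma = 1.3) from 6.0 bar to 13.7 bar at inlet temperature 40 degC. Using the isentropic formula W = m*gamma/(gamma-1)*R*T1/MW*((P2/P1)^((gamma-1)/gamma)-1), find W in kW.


Isentropic work: W = m*(gamma/(gamma-1))*(R*T1/MW)*((P2/P1)^((gamma-1)/gamma) - 1)
T1 = 40 + 273.15 = 313.15 K
Pressure ratio = 13.7 / 6.0 = 2.28333
Exponent = (1.3 - 1)/1.3 = 0.230769
(P2/P1)^exp - 1 = 2.28333^0.230769 - 1 = 0.209892
W = 45.3 * 1.3 / 0.3 * 8.314 * 313.15 / 2 * 0.209892 = 53640

53640 kW


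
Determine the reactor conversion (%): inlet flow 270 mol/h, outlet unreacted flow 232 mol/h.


X = (F_in - F_out) / F_in * 100
Moles reacted = 270 - 232 = 38
X = 38 / 270 * 100
= 0.1407 * 100
= 14.07 %

14.07 %


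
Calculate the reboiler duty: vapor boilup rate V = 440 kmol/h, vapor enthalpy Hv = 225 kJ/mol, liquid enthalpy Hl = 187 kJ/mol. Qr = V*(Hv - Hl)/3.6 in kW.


Qr = 440 * (225 - 187) / 3.6 = 440 * 38 / 3.6 = 4644

4644 kW


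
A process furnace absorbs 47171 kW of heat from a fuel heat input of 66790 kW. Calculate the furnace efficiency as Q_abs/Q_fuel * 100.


Furnace efficiency = Q_absorbed / Q_fuel * 100
= 47171 / 66790 * 100 = 70.63

70.63 %


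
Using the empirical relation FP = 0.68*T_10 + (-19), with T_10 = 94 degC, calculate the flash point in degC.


FP = 0.68 * 94 + (-19) = 44.92

44.92 degC


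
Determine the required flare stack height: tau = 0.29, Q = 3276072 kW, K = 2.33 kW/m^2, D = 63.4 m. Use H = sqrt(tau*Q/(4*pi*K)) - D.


tau*Q/(4*pi*K) = 0.29 * 3276072 / (4 * pi * 2.33) = 32447.8
sqrt(32447.8) = 180.133
H = 180.133 - 63.4 = 116.7

116.7 m


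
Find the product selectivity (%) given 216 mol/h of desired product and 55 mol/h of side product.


Selectivity = desired / (desired + undesired) * 100
Total products = 216 + 55 = 271 mol/h
S = 216 / 271 * 100
= 0.7970 * 100
= 79.70 %

79.70 %


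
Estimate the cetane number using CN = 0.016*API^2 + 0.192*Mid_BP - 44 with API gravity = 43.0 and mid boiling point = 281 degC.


CN = 0.016 * 43.0^2 + 0.192 * 281 - 44
CN = 29.584 + 53.952 - 44 = 39.536

39.536


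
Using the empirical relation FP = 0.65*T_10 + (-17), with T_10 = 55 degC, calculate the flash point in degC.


FP = 0.65 * 55 + (-17) = 18.75

18.75 degC


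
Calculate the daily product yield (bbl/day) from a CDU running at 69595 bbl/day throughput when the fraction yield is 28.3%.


Crude throughput = 69595 bbl/day
Fraction yield = 28.3%
yield = throughput * fraction / 100
yield = 69595 * 28.3 / 100 = 19695.385

19695.385 bbl/day


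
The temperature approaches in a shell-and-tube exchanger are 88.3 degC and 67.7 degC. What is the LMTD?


LMTD = (dT1 - dT2) / ln(dT1/dT2)
= (88.3 - 67.7) / ln(88.3 / 67.7) = 20.6 / 0.265654 = 77.54

77.54 degC


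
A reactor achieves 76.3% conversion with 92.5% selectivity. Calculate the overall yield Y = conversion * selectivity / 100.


Overall yield = conversion (%) * selectivity (%) / 100
Conversion = 76.3%, Selectivity = 92.5%
Y = 76.3 * 92.5 / 100
= 70.5775 %

70.5775 %


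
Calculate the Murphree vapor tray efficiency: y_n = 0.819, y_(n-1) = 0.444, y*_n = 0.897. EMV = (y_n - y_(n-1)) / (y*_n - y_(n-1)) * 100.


Murphree vapor efficiency: EMV = (y_n - y_(n-1)) / (y*_n - y_(n-1)) * 100
EMV = (0.819 - 0.444) / (0.897 - 0.444) * 100 = 0.375 / 0.453 * 100 = 82.78

82.78 %


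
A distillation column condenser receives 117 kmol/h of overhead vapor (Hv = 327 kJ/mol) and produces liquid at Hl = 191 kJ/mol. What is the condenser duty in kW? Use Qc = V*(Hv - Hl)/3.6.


Qc = 117 * (327 - 191) / 3.6 = 117 * 136 / 3.6 = 4420

4420 kW


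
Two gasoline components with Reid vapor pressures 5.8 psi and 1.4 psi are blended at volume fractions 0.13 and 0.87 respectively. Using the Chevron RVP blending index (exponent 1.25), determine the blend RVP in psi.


Chevron index: RVP_blend = (sum xi*RVPi^1.25)^(1/1.25)
RVP^1.25 terms: 0.13 * 5.8^1.25 + 0.87 * 1.4^1.25 = 2.495
RVP_blend = 2.495^(1/1.25) = 2.078

2.078 psi


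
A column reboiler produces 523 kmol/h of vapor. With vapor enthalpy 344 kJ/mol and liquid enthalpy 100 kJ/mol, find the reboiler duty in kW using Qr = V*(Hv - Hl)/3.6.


Qr = 523 * (344 - 100) / 3.6 = 523 * 244 / 3.6 = 35450

35450 kW


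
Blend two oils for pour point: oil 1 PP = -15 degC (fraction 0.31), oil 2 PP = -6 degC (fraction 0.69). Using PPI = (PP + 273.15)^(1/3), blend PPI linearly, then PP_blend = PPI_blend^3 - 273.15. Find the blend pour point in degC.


PPI_1 = (-15 + 273.15)^(1/3) = 6.36733
PPI_2 = (-6 + 273.15)^(1/3) = 6.440482
PPI_blend = 0.31 * 6.36733 + 0.69 * 6.440482 = 6.417805
PP_blend = 6.417805^3 - 273.15 = 264.338 - 273.15 = -8.81

-8.81 degC


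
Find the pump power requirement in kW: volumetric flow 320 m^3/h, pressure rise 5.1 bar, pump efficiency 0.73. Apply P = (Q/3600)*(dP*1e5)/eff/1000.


Q = 320 / 3600 = 0.0888889 m^3/s
P = 0.0888889 * (5.1 * 1e5) / 0.73 / 1000 = 62.10

62.10 kW


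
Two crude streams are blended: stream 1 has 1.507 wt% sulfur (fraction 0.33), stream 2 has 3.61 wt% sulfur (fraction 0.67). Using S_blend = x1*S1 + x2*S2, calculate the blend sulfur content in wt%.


Linear sulfur blending: S_blend = x1*S1 + x2*S2
Contribution 1: 0.33 * 1.507 = 0.49731 wt%
Contribution 2: 0.67 * 3.61 = 2.4187 wt%
S_blend = 0.49731 + 2.4187 = 2.91601

2.91601 wt%


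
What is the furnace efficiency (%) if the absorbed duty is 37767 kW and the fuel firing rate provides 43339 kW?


Furnace efficiency = Q_absorbed / Q_fuel * 100
= 37767 / 43339 * 100 = 87.14

87.14 %


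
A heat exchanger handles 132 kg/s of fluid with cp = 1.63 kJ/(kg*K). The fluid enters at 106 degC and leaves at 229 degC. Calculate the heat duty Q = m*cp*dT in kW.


Q = m_dot * cp * delta_T
delta_T = 229 - 106 = 123 K
Q = 132 * 1.63 * 123
= 215.16 * 123
= 26464.68 kW

26464.68 kW


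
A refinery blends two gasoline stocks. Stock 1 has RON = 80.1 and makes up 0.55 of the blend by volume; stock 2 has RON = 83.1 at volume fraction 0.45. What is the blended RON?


Linear blending: RON_blend = sum(vi * RONi)
Contribution 1: 0.55 * 80.1 = 44.055
Contribution 2: 0.45 * 83.1 = 37.395
RON_blend = 44.055 + 37.395 = 81.45

81.45


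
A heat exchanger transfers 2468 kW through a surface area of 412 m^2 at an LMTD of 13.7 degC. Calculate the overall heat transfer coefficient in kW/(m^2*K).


From Q = U*A*LMTD, U = Q / (A * LMTD)
U = 2468 / (412 * 13.7) = 2468 / 5644.4 = 0.4372

0.4372 kW/(m^2*K)


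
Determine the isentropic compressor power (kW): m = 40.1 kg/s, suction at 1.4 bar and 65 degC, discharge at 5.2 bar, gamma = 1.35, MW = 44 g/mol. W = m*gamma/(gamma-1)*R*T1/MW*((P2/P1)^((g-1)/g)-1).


Isentropic work: W = m*(gamma/(gamma-1))*(R*T1/MW)*((P2/P1)^((gamma-1)/gamma) - 1)
T1 = 65 + 273.15 = 338.15 K
Pressure ratio = 5.2 / 1.4 = 3.71429
Exponent = (1.35 - 1)/1.35 = 0.259259
(P2/P1)^exp - 1 = 3.71429^0.259259 - 1 = 0.405224
W = 40.1 * 1.35 / 0.35 * 8.314 * 338.15 / 44 * 0.405224 = 4005

4005 kW


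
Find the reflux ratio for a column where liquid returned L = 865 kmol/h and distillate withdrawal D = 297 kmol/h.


Reflux ratio definition: R = L / D (liquid returned / distillate withdrawn)
L = 865 kmol/h, D = 297 kmol/h
R = 865 / 297 = 2.912

2.912


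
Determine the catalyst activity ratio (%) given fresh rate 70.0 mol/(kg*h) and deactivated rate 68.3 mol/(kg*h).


Activity (%) = (rate_used / rate_fresh) * 100
rate_used = 68.3, rate_fresh = 70.0
= (68.3 / 70.0) * 100
= 0.9757 * 100 = 97.57

97.57 %


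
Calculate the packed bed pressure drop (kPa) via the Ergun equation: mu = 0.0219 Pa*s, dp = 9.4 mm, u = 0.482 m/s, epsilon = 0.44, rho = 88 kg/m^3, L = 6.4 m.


dp = 9.4 mm = 0.0094 m
Viscous term = 150*0.0219*0.482*(1-0.44)^2 / (0.0094^2*0.44^3) = 65969.7
Inertial term = 1.75*88*0.482^2*(1-0.44) / (0.0094*0.44^3) = 25021.7
dP/L = 65969.7 + 25021.7 = 90991.4 Pa/m
dP = 90991.4 * 6.4 / 1000 = 582.3 kPa

582.3 kPa


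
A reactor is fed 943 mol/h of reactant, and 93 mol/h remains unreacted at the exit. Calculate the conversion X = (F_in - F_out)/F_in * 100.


X = (F_in - F_out) / F_in * 100
Moles reacted = 943 - 93 = 850
X = 850 / 943 * 100
= 0.9014 * 100
= 90.14 %

90.14 %


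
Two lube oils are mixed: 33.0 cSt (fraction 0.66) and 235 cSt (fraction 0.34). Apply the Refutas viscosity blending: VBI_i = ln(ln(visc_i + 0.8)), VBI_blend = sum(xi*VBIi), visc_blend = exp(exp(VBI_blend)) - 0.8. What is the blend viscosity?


Refutas method: VBN_i = 14.534*ln(ln(visc_i + 0.8)) + 10.975, blended linearly by mass fraction; since VBN is linear in VBI_i = ln(ln(visc_i + 0.8)) and the fractions sum to 1, blend VBI directly: visc = exp(exp(VBI_blend)) - 0.8
VBI_1 = ln(ln(33.0 + 0.8)) = 1.25859
VBI_2 = ln(ln(235 + 0.8)) = 1.698
VBI_blend = 0.66 * 1.25859 + 0.34 * 1.698 = 1.40799
visc_blend = exp(exp(1.40799)) - 0.8 = 58.80

58.80 cSt


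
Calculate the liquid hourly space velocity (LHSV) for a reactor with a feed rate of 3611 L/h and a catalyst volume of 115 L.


LHSV = volumetric feed rate / catalyst volume
= 3611 L/h / 115 L
= 31.40 h^-1

31.40 h^-1


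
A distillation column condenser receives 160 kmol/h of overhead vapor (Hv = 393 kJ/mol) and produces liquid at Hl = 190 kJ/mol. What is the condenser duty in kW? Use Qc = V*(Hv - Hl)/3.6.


Qc = 160 * (393 - 190) / 3.6 = 160 * 203 / 3.6 = 9022

9022 kW


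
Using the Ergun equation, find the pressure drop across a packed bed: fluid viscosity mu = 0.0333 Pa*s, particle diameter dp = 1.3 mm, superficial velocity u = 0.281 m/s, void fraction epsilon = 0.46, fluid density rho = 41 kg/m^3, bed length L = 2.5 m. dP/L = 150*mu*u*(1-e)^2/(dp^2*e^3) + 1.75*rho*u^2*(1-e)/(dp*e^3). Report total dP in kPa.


dp = 1.3 mm = 0.0013 m
Viscous term = 150*0.0333*0.281*(1-0.46)^2 / (0.0013^2*0.46^3) = 2488110
Inertial term = 1.75*41*0.281^2*(1-0.46) / (0.0013*0.46^3) = 24177.5
dP/L = 2488110 + 24177.5 = 2512290 Pa/m
dP = 2512290 * 2.5 / 1000 = 6281 kPa

6281 kPa


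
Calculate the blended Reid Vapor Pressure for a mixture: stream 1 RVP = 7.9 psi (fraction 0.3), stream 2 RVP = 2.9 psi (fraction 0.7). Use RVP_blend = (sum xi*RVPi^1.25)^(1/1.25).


Chevron index: RVP_blend = (sum xi*RVPi^1.25)^(1/1.25)
RVP^1.25 terms: 0.3 * 7.9^1.25 + 0.7 * 2.9^1.25 = 6.62242
RVP_blend = 6.62242^(1/1.25) = 4.537

4.537 psi


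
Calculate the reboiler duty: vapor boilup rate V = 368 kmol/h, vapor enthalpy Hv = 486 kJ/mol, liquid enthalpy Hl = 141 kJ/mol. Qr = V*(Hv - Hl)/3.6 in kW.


Qr = 368 * (486 - 141) / 3.6 = 368 * 345 / 3.6 = 35270

35270 kW


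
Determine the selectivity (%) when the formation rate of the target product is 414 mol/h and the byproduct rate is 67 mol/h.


Selectivity = desired / (desired + undesired) * 100
Total products = 414 + 67 = 481 mol/h
S = 414 / 481 * 100
= 0.8607 * 100
= 86.07 %

86.07 %


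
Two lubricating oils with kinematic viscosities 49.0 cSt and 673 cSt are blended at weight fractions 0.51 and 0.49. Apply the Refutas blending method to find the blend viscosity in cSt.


Refutas method: VBN_i = 14.534*ln(ln(visc_i + 0.8)) + 10.975, blended linearly by mass fraction; since VBN is linear in VBI_i = ln(ln(visc_i + 0.8)) and the fractions sum to 1, blend VBI directly: visc = exp(exp(VBI_blend)) - 0.8
VBI_1 = ln(ln(49.0 + 0.8)) = 1.36303
VBI_2 = ln(ln(673 + 0.8)) = 1.87379
VBI_blend = 0.51 * 1.36303 + 0.49 * 1.87379 = 1.6133
visc_blend = exp(exp(1.6133)) - 0.8 = 150.5

150.5 cSt


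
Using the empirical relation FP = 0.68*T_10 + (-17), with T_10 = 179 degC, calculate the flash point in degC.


FP = 0.68 * 179 + (-17) = 104.72

104.72 degC


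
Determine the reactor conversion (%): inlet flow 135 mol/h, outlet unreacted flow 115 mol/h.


X = (F_in - F_out) / F_in * 100
Moles reacted = 135 - 115 = 20
X = 20 / 135 * 100
= 0.1481 * 100
= 14.81 %

14.81 %


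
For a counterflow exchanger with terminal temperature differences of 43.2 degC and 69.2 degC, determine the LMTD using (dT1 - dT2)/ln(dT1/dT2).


LMTD = (dT1 - dT2) / ln(dT1/dT2)
= (43.2 - 69.2) / ln(43.2 / 69.2) = -26 / -0.47116 = 55.18

55.18 degC


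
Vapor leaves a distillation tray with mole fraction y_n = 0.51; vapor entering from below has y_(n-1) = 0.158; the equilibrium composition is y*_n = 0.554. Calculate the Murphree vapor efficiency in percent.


Murphree vapor efficiency: EMV = (y_n - y_(n-1)) / (y*_n - y_(n-1)) * 100
EMV = (0.51 - 0.158) / (0.554 - 0.158) * 100 = 0.352 / 0.396 * 100 = 88.89

88.89 %


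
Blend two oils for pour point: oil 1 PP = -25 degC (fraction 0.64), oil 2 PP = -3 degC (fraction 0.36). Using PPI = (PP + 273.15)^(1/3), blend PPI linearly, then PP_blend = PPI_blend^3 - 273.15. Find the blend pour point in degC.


PPI_1 = (-25 + 273.15)^(1/3) = 6.284028
PPI_2 = (-3 + 273.15)^(1/3) = 6.464501
PPI_blend = 0.64 * 6.284028 + 0.36 * 6.464501 = 6.348998
PP_blend = 6.348998^3 - 273.15 = 255.9267 - 273.15 = -17.22

-17.22 degC


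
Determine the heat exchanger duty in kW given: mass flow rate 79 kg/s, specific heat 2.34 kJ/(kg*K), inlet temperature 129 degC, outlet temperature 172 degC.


Q = m_dot * cp * delta_T
delta_T = 172 - 129 = 43 K
Q = 79 * 2.34 * 43
= 184.86 * 43
= 7948.98 kW

7948.98 kW


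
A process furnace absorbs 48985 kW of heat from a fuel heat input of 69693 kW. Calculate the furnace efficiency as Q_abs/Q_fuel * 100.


Furnace efficiency = Q_absorbed / Q_fuel * 100
= 48985 / 69693 * 100 = 70.29

70.29 %


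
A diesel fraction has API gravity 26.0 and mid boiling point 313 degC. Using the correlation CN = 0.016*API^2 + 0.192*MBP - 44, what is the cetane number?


CN = 0.016 * 26.0^2 + 0.192 * 313 - 44
CN = 10.816 + 60.096 - 44 = 26.912

26.912


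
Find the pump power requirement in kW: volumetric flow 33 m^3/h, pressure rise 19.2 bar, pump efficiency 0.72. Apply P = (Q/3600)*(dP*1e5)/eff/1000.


Q = 33 / 3600 = 0.00916667 m^3/s
P = 0.00916667 * (19.2 * 1e5) / 0.72 / 1000 = 24.44

24.44 kW


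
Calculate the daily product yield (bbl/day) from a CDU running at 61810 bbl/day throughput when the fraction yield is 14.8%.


Crude throughput = 61810 bbl/day
Fraction yield = 14.8%
yield = throughput * fraction / 100
yield = 61810 * 14.8 / 100 = 9147.88

9147.88 bbl/day


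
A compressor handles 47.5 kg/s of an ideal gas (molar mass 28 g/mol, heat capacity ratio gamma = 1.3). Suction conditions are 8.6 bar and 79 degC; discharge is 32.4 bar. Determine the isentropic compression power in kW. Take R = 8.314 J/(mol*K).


Isentropic work: W = m*(gamma/(gamma-1))*(R*T1/MW)*((P2/P1)^((gamma-1)/gamma) - 1)
T1 = 79 + 273.15 = 352.15 K
Pressure ratio = 32.4 / 8.6 = 3.76744
Exponent = (1.3 - 1)/1.3 = 0.230769
(P2/P1)^exp - 1 = 3.76744^0.230769 - 1 = 0.358106
W = 47.5 * 1.3 / 0.3 * 8.314 * 352.15 / 28 * 0.358106 = 7707

7707 kW


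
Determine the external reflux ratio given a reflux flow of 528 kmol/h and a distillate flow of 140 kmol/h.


Reflux ratio definition: R = L / D (liquid returned / distillate withdrawn)
L = 528 kmol/h, D = 140 kmol/h
R = 528 / 140 = 3.771

3.771


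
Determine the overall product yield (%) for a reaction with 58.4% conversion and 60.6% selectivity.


Overall yield = conversion (%) * selectivity (%) / 100
Conversion = 58.4%, Selectivity = 60.6%
Y = 58.4 * 60.6 / 100
= 35.3904 %

35.3904 %


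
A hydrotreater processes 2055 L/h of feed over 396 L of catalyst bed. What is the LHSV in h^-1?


LHSV = volumetric feed rate / catalyst volume
= 2055 L/h / 396 L
= 5.189 h^-1

5.189 h^-1


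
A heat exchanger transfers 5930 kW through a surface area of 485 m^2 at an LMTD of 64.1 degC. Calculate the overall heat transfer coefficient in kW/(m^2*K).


From Q = U*A*LMTD, U = Q / (A * LMTD)
U = 5930 / (485 * 64.1) = 5930 / 31088.5 = 0.1907

0.1907 kW/(m^2*K)


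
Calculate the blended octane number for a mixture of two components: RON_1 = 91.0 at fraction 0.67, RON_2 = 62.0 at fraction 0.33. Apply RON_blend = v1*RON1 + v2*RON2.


Linear blending: RON_blend = sum(vi * RONi)
Contribution 1: 0.67 * 91.0 = 60.97
Contribution 2: 0.33 * 62.0 = 20.46
RON_blend = 60.97 + 20.46 = 81.43

81.43


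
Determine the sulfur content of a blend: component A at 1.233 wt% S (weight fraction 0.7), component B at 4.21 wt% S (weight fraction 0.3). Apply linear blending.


Linear sulfur blending: S_blend = x1*S1 + x2*S2
Contribution 1: 0.7 * 1.233 = 0.8631 wt%
Contribution 2: 0.3 * 4.21 = 1.263 wt%
S_blend = 0.8631 + 1.263 = 2.1261

2.1261 wt%


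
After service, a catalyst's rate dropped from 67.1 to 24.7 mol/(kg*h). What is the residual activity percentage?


Activity (%) = (rate_used / rate_fresh) * 100
rate_used = 24.7, rate_fresh = 67.1
= (24.7 / 67.1) * 100
= 0.3681 * 100 = 36.81

36.81 %


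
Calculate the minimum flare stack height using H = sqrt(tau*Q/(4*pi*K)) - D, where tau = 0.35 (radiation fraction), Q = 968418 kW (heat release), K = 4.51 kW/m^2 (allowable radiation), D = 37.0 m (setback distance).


tau*Q/(4*pi*K) = 0.35 * 968418 / (4 * pi * 4.51) = 5980.6
sqrt(5980.6) = 77.3343
H = 77.3343 - 37.0 = 40.33

40.33 m


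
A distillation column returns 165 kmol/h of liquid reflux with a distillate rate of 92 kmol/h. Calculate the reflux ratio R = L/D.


Reflux ratio definition: R = L / D (liquid returned / distillate withdrawn)
L = 165 kmol/h, D = 92 kmol/h
R = 165 / 92 = 1.793

1.793


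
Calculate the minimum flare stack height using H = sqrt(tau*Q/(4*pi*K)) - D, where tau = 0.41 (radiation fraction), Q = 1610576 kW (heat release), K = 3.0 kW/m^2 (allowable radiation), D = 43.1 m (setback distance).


tau*Q/(4*pi*K) = 0.41 * 1610576 / (4 * pi * 3.0) = 17516
sqrt(17516) = 132.348
H = 132.348 - 43.1 = 89.25

89.25 m


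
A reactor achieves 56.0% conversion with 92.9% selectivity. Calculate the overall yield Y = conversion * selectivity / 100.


Overall yield = conversion (%) * selectivity (%) / 100
Conversion = 56.0%, Selectivity = 92.9%
Y = 56.0 * 92.9 / 100
= 52.024 %

52.024 %


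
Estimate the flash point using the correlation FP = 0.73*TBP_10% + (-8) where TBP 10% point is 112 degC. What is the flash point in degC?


FP = 0.73 * 112 + (-8) = 73.76

73.76 degC


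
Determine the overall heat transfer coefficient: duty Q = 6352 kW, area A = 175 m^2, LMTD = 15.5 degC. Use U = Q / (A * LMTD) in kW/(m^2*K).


From Q = U*A*LMTD, U = Q / (A * LMTD)
U = 6352 / (175 * 15.5) = 6352 / 2712.5 = 2.342

2.342 kW/(m^2*K)


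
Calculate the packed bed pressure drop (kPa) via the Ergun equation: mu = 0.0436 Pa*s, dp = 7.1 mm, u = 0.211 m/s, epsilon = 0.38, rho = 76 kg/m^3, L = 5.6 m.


dp = 7.1 mm = 0.0071 m
Viscous term = 150*0.0436*0.211*(1-0.38)^2 / (0.0071^2*0.38^3) = 191768
Inertial term = 1.75*76*0.211^2*(1-0.38) / (0.0071*0.38^3) = 9423.22
dP/L = 191768 + 9423.22 = 201191 Pa/m
dP = 201191 * 5.6 / 1000 = 1127 kPa

1127 kPa


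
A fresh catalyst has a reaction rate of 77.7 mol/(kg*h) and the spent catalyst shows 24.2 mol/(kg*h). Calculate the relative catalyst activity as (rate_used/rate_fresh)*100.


Activity (%) = (rate_used / rate_fresh) * 100
rate_used = 24.2, rate_fresh = 77.7
= (24.2 / 77.7) * 100
= 0.3115 * 100 = 31.15

31.15 %


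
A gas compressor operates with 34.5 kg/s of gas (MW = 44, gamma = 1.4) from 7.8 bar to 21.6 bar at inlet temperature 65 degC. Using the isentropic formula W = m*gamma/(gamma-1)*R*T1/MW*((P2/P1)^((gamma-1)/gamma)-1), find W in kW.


Isentropic work: W = m*(gamma/(gamma-1))*(R*T1/MW)*((P2/P1)^((gamma-1)/gamma) - 1)
T1 = 65 + 273.15 = 338.15 K
Pressure ratio = 21.6 / 7.8 = 2.76923
Exponent = (1.4 - 1)/1.4 = 0.285714
(P2/P1)^exp - 1 = 2.76923^0.285714 - 1 = 0.337791
W = 34.5 * 1.4 / 0.4 * 8.314 * 338.15 / 44 * 0.337791 = 2606

2606 kW


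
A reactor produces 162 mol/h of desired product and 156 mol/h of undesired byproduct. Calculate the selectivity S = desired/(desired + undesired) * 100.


Selectivity = desired / (desired + undesired) * 100
Total products = 162 + 156 = 318 mol/h
S = 162 / 318 * 100
= 0.5094 * 100
= 50.94 %

50.94 %


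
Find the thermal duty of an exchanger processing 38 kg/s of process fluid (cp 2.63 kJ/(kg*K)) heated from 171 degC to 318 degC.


Q = m_dot * cp * delta_T
delta_T = 318 - 171 = 147 K
Q = 38 * 2.63 * 147
= 99.94 * 147
= 14691.18 kW

14691.18 kW


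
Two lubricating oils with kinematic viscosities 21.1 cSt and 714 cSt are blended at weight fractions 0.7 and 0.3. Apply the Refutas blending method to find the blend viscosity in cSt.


Refutas method: VBN_i = 14.534*ln(ln(visc_i + 0.8)) + 10.975, blended linearly by mass fraction; since VBN is linear in VBI_i = ln(ln(visc_i + 0.8)) and the fractions sum to 1, blend VBI directly: visc = exp(exp(VBI_blend)) - 0.8
VBI_1 = ln(ln(21.1 + 0.8)) = 1.12703
VBI_2 = ln(ln(714 + 0.8)) = 1.88282
VBI_blend = 0.7 * 1.12703 + 0.3 * 1.88282 = 1.35377
visc_blend = exp(exp(1.35377)) - 0.8 = 47.24

47.24 cSt


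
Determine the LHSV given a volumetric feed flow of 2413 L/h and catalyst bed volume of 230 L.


LHSV = volumetric feed rate / catalyst volume
= 2413 L/h / 230 L
= 10.49 h^-1

10.49 h^-1


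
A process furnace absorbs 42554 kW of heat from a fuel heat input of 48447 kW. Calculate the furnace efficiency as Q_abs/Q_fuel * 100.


Furnace efficiency = Q_absorbed / Q_fuel * 100
= 42554 / 48447 * 100 = 87.84

87.84 %


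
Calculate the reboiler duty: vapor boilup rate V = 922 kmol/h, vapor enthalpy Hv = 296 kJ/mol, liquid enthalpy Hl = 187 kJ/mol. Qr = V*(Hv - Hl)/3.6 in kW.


Qr = 922 * (296 - 187) / 3.6 = 922 * 109 / 3.6 = 27920

27920 kW


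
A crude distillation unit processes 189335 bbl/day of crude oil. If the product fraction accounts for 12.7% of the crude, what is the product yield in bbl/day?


Crude throughput = 189335 bbl/day
Fraction yield = 12.7%
yield = throughput * fraction / 100
yield = 189335 * 12.7 / 100 = 24045.545

24045.545 bbl/day


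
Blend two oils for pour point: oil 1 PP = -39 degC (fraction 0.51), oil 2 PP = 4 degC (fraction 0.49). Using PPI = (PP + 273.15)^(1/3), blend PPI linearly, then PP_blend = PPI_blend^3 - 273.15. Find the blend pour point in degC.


PPI_1 = (-39 + 273.15)^(1/3) = 6.163557
PPI_2 = (4 + 273.15)^(1/3) = 6.51986
PPI_blend = 0.51 * 6.163557 + 0.49 * 6.51986 = 6.338145
PP_blend = 6.338145^3 - 273.15 = 254.6165 - 273.15 = -18.53

-18.53 degC


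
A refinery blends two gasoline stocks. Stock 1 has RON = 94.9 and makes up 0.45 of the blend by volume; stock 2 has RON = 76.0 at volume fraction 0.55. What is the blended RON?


Linear blending: RON_blend = sum(vi * RONi)
Contribution 1: 0.45 * 94.9 = 42.705
Contribution 2: 0.55 * 76.0 = 41.8
RON_blend = 42.705 + 41.8 = 84.505

84.505


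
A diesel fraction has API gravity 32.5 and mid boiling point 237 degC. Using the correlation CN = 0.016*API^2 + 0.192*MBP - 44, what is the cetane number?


CN = 0.016 * 32.5^2 + 0.192 * 237 - 44
CN = 16.9 + 45.504 - 44 = 18.404

18.404


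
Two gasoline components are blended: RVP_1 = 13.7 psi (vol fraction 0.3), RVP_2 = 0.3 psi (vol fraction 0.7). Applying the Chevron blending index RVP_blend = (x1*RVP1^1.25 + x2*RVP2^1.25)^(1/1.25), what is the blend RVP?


Chevron index: RVP_blend = (sum xi*RVPi^1.25)^(1/1.25)
RVP^1.25 terms: 0.3 * 13.7^1.25 + 0.7 * 0.3^1.25 = 8.0626
RVP_blend = 8.0626^(1/1.25) = 5.311

5.311 psi


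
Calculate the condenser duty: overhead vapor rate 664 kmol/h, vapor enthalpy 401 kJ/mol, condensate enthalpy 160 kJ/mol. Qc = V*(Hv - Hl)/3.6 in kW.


Qc = 664 * (401 - 160) / 3.6 = 664 * 241 / 3.6 = 44450

44450 kW


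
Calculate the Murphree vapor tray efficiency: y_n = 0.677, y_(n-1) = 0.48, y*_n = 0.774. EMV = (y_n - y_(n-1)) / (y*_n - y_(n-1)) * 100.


Murphree vapor efficiency: EMV = (y_n - y_(n-1)) / (y*_n - y_(n-1)) * 100
EMV = (0.677 - 0.48) / (0.774 - 0.48) * 100 = 0.197 / 0.294 * 100 = 67.01

67.01 %


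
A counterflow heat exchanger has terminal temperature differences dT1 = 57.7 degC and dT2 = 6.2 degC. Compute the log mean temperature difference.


LMTD = (dT1 - dT2) / ln(dT1/dT2)
= (57.7 - 6.2) / ln(57.7 / 6.2) = 51.5 / 2.23071 = 23.09

23.09 degC


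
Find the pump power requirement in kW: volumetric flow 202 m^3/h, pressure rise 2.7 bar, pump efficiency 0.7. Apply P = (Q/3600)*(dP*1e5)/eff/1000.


Q = 202 / 3600 = 0.0561111 m^3/s
P = 0.0561111 * (2.7 * 1e5) / 0.7 / 1000 = 21.64

21.64 kW


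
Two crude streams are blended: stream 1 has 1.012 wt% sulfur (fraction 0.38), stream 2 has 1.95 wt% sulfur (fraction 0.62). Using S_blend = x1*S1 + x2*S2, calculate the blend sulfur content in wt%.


Linear sulfur blending: S_blend = x1*S1 + x2*S2
Contribution 1: 0.38 * 1.012 = 0.38456 wt%
Contribution 2: 0.62 * 1.95 = 1.209 wt%
S_blend = 0.38456 + 1.209 = 1.59356

1.59356 wt%


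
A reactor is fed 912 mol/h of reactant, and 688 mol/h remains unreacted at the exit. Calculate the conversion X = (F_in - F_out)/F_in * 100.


X = (F_in - F_out) / F_in * 100
Moles reacted = 912 - 688 = 224
X = 224 / 912 * 100
= 0.2456 * 100
= 24.56 %

24.56 %


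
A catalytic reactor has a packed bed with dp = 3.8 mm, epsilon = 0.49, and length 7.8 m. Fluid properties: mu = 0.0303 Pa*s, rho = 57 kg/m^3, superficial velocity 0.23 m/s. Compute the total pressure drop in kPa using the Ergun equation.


dp = 3.8 mm = 0.0038 m
Viscous term = 150*0.0303*0.23*(1-0.49)^2 / (0.0038^2*0.49^3) = 160047
Inertial term = 1.75*57*0.23^2*(1-0.49) / (0.0038*0.49^3) = 6019.59
dP/L = 160047 + 6019.59 = 166067 Pa/m
dP = 166067 * 7.8 / 1000 = 1295 kPa

1295 kPa


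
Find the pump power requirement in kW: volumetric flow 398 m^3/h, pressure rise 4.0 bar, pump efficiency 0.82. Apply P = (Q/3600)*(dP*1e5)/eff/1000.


Q = 398 / 3600 = 0.110556 m^3/s
P = 0.110556 * (4.0 * 1e5) / 0.82 / 1000 = 53.93

53.93 kW


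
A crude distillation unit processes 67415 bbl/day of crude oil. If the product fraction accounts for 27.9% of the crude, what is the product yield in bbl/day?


Crude throughput = 67415 bbl/day
Fraction yield = 27.9%
yield = throughput * fraction / 100
yield = 67415 * 27.9 / 100 = 18808.785

18808.785 bbl/day


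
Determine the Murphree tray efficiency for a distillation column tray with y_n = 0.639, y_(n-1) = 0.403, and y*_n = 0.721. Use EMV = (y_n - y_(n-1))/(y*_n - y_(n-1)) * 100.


Murphree vapor efficiency: EMV = (y_n - y_(n-1)) / (y*_n - y_(n-1)) * 100
EMV = (0.639 - 0.403) / (0.721 - 0.403) * 100 = 0.236 / 0.318 * 100 = 74.21

74.21 %


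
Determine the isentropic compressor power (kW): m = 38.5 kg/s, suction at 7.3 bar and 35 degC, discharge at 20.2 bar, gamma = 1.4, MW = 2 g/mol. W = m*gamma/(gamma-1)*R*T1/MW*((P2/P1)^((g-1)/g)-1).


Isentropic work: W = m*(gamma/(gamma-1))*(R*T1/MW)*((P2/P1)^((gamma-1)/gamma) - 1)
T1 = 35 + 273.15 = 308.15 K
Pressure ratio = 20.2 / 7.3 = 2.76712
Exponent = (1.4 - 1)/1.4 = 0.285714
(P2/P1)^exp - 1 = 2.76712^0.285714 - 1 = 0.337499
W = 38.5 * 1.4 / 0.4 * 8.314 * 308.15 / 2 * 0.337499 = 58260

58260 kW


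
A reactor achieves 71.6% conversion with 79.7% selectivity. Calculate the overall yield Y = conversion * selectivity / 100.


Overall yield = conversion (%) * selectivity (%) / 100
Conversion = 71.6%, Selectivity = 79.7%
Y = 71.6 * 79.7 / 100
= 57.0652 %

57.0652 %


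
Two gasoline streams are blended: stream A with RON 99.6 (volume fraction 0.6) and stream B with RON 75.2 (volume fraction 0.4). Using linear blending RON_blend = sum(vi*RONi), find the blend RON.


Linear blending: RON_blend = sum(vi * RONi)
Contribution 1: 0.6 * 99.6 = 59.76
Contribution 2: 0.4 * 75.2 = 30.08
RON_blend = 59.76 + 30.08 = 89.84

89.84


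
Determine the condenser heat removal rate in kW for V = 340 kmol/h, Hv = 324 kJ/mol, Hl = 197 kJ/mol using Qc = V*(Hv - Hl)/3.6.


Qc = 340 * (324 - 197) / 3.6 = 340 * 127 / 3.6 = 11990

11990 kW


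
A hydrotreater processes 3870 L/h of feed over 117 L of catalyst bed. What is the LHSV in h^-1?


LHSV = volumetric feed rate / catalyst volume
= 3870 L/h / 117 L
= 33.08 h^-1

33.08 h^-1


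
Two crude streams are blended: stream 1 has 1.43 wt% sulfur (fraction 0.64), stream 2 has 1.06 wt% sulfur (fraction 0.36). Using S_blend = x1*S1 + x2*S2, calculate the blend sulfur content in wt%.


Linear sulfur blending: S_blend = x1*S1 + x2*S2
Contribution 1: 0.64 * 1.43 = 0.9152 wt%
Contribution 2: 0.36 * 1.06 = 0.3816 wt%
S_blend = 0.9152 + 0.3816 = 1.2968

1.2968 wt%


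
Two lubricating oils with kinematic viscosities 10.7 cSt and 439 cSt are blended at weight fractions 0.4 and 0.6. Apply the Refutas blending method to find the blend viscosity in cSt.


Refutas method: VBN_i = 14.534*ln(ln(visc_i + 0.8)) + 10.975, blended linearly by mass fraction; since VBN is linear in VBI_i = ln(ln(visc_i + 0.8)) and the fractions sum to 1, blend VBI directly: visc = exp(exp(VBI_blend)) - 0.8
VBI_1 = ln(ln(10.7 + 0.8)) = 0.892959
VBI_2 = ln(ln(439 + 0.8)) = 1.80604
VBI_blend = 0.4 * 0.892959 + 0.6 * 1.80604 = 1.44081
visc_blend = exp(exp(1.44081)) - 0.8 = 67.51

67.51 cSt


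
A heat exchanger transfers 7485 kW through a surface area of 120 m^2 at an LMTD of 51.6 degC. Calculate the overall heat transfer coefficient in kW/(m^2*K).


From Q = U*A*LMTD, U = Q / (A * LMTD)
U = 7485 / (120 * 51.6) = 7485 / 6192 = 1.209

1.209 kW/(m^2*K)


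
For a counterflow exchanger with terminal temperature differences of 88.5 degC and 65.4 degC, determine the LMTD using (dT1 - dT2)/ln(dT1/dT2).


LMTD = (dT1 - dT2) / ln(dT1/dT2)
= (88.5 - 65.4) / ln(88.5 / 65.4) = 23.1 / 0.30248 = 76.37

76.37 degC


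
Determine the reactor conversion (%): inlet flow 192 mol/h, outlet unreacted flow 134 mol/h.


X = (F_in - F_out) / F_in * 100
Moles reacted = 192 - 134 = 58
X = 58 / 192 * 100
= 0.3021 * 100
= 30.21 %

30.21 %


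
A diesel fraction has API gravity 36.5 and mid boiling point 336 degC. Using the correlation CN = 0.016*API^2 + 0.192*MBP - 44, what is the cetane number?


CN = 0.016 * 36.5^2 + 0.192 * 336 - 44
CN = 21.316 + 64.512 - 44 = 41.828

41.828


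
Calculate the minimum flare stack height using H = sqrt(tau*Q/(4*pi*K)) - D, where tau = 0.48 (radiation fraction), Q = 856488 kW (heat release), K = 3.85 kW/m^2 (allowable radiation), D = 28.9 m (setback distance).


tau*Q/(4*pi*K) = 0.48 * 856488 / (4 * pi * 3.85) = 8497.51
sqrt(8497.51) = 92.1819
H = 92.1819 - 28.9 = 63.28

63.28 m


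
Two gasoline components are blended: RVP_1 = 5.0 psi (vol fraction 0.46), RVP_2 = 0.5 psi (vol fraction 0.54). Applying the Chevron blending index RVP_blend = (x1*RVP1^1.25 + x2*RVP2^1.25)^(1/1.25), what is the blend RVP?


Chevron index: RVP_blend = (sum xi*RVPi^1.25)^(1/1.25)
RVP^1.25 terms: 0.46 * 5.0^1.25 + 0.54 * 0.5^1.25 = 3.66634
RVP_blend = 3.66634^(1/1.25) = 2.827

2.827 psi


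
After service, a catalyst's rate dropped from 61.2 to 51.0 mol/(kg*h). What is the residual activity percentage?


Activity (%) = (rate_used / rate_fresh) * 100
rate_used = 51.0, rate_fresh = 61.2
= (51.0 / 61.2) * 100
= 0.8333 * 100 = 83.33

83.33 %


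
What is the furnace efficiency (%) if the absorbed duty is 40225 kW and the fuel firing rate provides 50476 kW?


Furnace efficiency = Q_absorbed / Q_fuel * 100
= 40225 / 50476 * 100 = 79.69

79.69 %


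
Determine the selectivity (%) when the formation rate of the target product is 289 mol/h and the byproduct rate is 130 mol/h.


Selectivity = desired / (desired + undesired) * 100
Total products = 289 + 130 = 419 mol/h
S = 289 / 419 * 100
= 0.6897 * 100
= 68.97 %

68.97 %


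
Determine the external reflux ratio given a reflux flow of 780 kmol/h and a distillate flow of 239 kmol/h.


Reflux ratio definition: R = L / D (liquid returned / distillate withdrawn)
L = 780 kmol/h, D = 239 kmol/h
R = 780 / 239 = 3.264

3.264


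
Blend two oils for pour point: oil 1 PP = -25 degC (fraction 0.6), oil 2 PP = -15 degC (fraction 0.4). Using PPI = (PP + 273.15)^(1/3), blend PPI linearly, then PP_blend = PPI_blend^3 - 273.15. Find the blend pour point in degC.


PPI_1 = (-25 + 273.15)^(1/3) = 6.284028
PPI_2 = (-15 + 273.15)^(1/3) = 6.36733
PPI_blend = 0.6 * 6.284028 + 0.4 * 6.36733 = 6.317349
PP_blend = 6.317349^3 - 273.15 = 252.1184 - 273.15 = -21.03

-21.03 degC


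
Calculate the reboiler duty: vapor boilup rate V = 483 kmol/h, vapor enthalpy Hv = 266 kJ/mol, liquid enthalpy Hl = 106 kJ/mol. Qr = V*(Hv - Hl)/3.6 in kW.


Qr = 483 * (266 - 106) / 3.6 = 483 * 160 / 3.6 = 21470

21470 kW


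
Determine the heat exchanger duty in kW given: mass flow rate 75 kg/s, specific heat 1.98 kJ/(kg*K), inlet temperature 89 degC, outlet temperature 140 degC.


Q = m_dot * cp * delta_T
delta_T = 140 - 89 = 51 K
Q = 75 * 1.98 * 51
= 148.5 * 51
= 7573.5 kW

7573.5 kW


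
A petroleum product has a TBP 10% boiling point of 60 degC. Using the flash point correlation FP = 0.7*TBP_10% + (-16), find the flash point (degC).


FP = 0.7 * 60 + (-16) = 26

26 degC


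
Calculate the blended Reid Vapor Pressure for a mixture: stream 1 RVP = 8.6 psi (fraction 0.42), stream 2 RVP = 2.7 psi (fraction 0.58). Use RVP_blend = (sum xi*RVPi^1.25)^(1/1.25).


Chevron index: RVP_blend = (sum xi*RVPi^1.25)^(1/1.25)
RVP^1.25 terms: 0.42 * 8.6^1.25 + 0.58 * 2.7^1.25 = 8.19286
RVP_blend = 8.19286^(1/1.25) = 5.380

5.380 psi


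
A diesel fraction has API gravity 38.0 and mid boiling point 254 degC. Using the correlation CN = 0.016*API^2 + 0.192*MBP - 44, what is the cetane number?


CN = 0.016 * 38.0^2 + 0.192 * 254 - 44
CN = 23.104 + 48.768 - 44 = 27.872

27.872


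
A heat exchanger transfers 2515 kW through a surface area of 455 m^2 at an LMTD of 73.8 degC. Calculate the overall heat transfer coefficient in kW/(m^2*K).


From Q = U*A*LMTD, U = Q / (A * LMTD)
U = 2515 / (455 * 73.8) = 2515 / 33579 = 0.07490

0.07490 kW/(m^2*K)


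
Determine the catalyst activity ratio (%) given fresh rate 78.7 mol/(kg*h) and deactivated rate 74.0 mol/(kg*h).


Activity (%) = (rate_used / rate_fresh) * 100
rate_used = 74.0, rate_fresh = 78.7
= (74.0 / 78.7) * 100
= 0.9403 * 100 = 94.03

94.03 %
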